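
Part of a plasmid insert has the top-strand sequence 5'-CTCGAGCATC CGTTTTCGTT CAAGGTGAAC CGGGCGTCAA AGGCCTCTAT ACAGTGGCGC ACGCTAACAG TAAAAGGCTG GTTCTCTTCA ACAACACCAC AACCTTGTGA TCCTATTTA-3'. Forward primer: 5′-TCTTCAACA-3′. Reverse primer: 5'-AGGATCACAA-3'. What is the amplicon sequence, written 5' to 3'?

Scanning the template, TCTTCAACA occurs at positions 85–93; this primer anneals to the bottom strand there with its 3' end pointing downstream.
Taking the reverse complement of AGGATCACAA gives TTGTGATCCT, found at positions 105–114 on the template; the primer anneals here to the top strand with its 3' end pointing upstream.
The product is the template from position 85 through 114 (30 bp).

5'-TCTTCAACAACACCACAACCTTGTGATCCT-3'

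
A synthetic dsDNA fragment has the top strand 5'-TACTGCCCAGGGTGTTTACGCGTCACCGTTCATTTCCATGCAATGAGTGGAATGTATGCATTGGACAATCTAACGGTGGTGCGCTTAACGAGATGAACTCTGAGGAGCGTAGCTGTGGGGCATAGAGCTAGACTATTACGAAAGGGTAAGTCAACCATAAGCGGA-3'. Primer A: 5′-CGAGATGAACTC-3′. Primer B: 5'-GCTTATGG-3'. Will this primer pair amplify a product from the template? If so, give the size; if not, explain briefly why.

Primer A (CGAGATGAACTC) matches the top strand at positions 89–100; it acts as a forward primer.
Primer B's reverse complement is CCATAAGC, matching the top strand at positions 155–162; it acts as a reverse primer.
The 3' ends face each other across positions 89–162, giving a 74 bp product.

Yes — a 74 bp product.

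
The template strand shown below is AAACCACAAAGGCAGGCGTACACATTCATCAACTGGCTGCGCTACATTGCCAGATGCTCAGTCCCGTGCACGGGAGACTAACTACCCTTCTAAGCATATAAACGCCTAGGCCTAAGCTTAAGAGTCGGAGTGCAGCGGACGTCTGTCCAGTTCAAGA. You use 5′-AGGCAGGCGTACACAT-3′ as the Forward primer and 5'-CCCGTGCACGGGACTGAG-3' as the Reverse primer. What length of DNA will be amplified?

Scanning the template, AGGCAGGCGTACACAT occurs at positions 10–25; this primer anneals to the bottom strand there with its 3' end pointing downstream.
Reverse complement of the reverse primer: CTCAGTCCCGTGCACGGG. This occurs on the top strand at positions 57–74.
Product length = (reverse-primer end) − (forward-primer start) + 1 = 74 − 10 + 1 = 65 bp.

65 bp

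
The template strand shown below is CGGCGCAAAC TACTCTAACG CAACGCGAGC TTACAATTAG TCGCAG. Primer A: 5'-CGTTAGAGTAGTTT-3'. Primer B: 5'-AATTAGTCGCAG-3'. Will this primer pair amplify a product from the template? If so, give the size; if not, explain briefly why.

Primer A (CGTTAGAGTAGTTT) has reverse complement AAACTACTCTAACG, which matches the top strand at positions 7–20; primer A anneals to the top strand there with its 3' end pointing upstream toward position 7.
Primer B (AATTAGTCGCAG) matches the top strand directly at positions 35–46; it anneals to the bottom strand with its 3' end pointing downstream toward position 46.
The 3' ends diverge (primer A extends toward position 1, primer B toward position 46), so the primers never converge on a shared product.

No product — the primers' 3' ends point away from each other.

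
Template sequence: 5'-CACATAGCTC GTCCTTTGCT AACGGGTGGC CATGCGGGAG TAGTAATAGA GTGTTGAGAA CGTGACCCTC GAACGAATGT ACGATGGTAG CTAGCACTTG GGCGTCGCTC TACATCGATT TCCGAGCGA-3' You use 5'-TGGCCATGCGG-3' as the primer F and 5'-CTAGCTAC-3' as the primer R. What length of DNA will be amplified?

The forward primer matches the template at positions 27–37.
Reverse complement of the reverse primer: GTAGCTAG. This occurs on the top strand at positions 87–94.
Amplicon spans positions 27–94: 68 bp.

68 bp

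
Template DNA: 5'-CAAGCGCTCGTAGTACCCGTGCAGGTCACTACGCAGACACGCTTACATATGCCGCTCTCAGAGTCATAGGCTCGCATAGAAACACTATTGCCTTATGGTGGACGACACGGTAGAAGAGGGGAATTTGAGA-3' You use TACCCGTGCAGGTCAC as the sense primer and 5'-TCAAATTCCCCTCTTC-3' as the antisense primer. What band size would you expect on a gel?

The forward primer matches the template at positions 14–29.
The reverse primer's reverse complement is GAAGAGGGGAATTTGA, which matches the template at positions 113–128.
Amplicon spans positions 14–128: 115 bp.

115 bp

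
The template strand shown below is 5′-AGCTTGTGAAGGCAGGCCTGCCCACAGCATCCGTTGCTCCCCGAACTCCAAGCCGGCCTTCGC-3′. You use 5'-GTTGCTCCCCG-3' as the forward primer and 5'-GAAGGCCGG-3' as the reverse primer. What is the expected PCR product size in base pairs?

29 bp

Forward primer GTTGCTCCCCG is found on the top strand at positions 33–43.
The reverse primer's reverse complement is CCGGCCTTC, which matches the template at positions 53–61.
The product runs from position 33 to position 61, so its length is 61 − 33 + 1 = 29 bp.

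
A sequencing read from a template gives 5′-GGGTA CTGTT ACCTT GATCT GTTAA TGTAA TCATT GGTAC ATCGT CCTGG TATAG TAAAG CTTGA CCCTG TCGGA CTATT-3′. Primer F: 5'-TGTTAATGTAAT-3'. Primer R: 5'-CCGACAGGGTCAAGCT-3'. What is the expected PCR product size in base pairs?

Scanning the template, TGTTAATGTAAT occurs at positions 20–31; this primer anneals to the bottom strand there with its 3' end pointing downstream.
Taking the reverse complement of CCGACAGGGTCAAGCT gives AGCTTGACCCTGTCGG, found at positions 59–74 on the template; the primer anneals here to the top strand with its 3' end pointing upstream.
The product runs from position 20 to position 74, so its length is 74 − 20 + 1 = 55 bp.

55 bp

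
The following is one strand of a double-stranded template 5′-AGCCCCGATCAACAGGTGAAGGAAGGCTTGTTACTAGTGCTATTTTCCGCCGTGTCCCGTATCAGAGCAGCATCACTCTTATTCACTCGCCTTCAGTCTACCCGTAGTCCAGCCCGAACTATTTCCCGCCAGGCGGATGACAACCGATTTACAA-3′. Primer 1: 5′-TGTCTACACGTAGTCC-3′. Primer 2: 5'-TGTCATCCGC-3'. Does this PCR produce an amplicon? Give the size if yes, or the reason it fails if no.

Primer 1 (TGTCTACACGTAGTCC) does not match the top strand, and its reverse complement GGACTACGTGTAGACA does not match either.
With no annealing site for primer 1, no amplification occurs.

No product — primer 1 has no binding site in the template.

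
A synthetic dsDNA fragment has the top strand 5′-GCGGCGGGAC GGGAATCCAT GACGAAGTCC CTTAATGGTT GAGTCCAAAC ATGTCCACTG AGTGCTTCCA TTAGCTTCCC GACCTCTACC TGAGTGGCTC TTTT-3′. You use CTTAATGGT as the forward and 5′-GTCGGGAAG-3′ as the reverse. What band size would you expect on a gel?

53 bp

Forward primer CTTAATGGT is found on the top strand at positions 31–39.
Reverse complement of the reverse primer: CTTCCCGAC. This occurs on the top strand at positions 75–83.
The product runs from position 31 to position 83, so its length is 83 − 31 + 1 = 53 bp.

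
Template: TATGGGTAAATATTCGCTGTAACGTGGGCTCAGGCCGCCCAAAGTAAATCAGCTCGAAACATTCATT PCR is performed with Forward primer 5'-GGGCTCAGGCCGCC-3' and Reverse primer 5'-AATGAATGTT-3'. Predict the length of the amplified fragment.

Forward primer GGGCTCAGGCCGCC is found on the top strand at positions 26–39.
The reverse primer's reverse complement is AACATTCATT, which matches the template at positions 58–67.
Amplicon spans positions 26–67: 42 bp.

42 bp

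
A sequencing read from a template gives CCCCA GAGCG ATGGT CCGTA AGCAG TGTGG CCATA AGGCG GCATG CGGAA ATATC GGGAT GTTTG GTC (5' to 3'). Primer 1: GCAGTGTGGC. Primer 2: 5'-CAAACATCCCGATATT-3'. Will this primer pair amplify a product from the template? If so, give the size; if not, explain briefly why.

Yes — a 44 bp product.

Primer 1 (GCAGTGTGGC) matches the top strand at positions 22–31; it acts as a forward primer.
Primer 2's reverse complement is AATATCGGGATGTTTG, matching the top strand at positions 50–65; it acts as a reverse primer.
The 3' ends face each other across positions 22–65, giving a 44 bp product.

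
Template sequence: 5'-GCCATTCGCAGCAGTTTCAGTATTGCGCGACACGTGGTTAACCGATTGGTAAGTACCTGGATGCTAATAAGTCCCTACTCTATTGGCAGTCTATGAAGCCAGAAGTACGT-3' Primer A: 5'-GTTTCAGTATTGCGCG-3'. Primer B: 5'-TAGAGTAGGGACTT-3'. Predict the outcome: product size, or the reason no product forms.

Yes — a 69 bp product.

Primer A (GTTTCAGTATTGCGCG) matches the top strand at positions 14–29; it acts as a forward primer.
Primer B's reverse complement is AAGTCCCTACTCTA, matching the top strand at positions 69–82; it acts as a reverse primer.
The 3' ends face each other across positions 14–82, giving a 69 bp product.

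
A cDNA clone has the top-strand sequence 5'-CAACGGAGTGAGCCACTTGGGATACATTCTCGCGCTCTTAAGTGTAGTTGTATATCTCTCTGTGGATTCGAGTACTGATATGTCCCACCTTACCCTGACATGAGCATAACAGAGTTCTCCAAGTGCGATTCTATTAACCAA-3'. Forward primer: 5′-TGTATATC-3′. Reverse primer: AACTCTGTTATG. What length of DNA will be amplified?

The forward primer matches the template at positions 49–56.
Reverse complement of the reverse primer: CATAACAGAGTT. This occurs on the top strand at positions 105–116.
Amplicon spans positions 49–116: 68 bp.

68 bp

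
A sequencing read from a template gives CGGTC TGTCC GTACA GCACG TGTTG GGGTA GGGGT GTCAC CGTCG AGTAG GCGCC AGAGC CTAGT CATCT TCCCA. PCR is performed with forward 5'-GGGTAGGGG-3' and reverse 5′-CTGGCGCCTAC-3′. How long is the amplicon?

Scanning the template, GGGTAGGGG occurs at positions 26–34; this primer anneals to the bottom strand there with its 3' end pointing downstream.
The reverse primer's reverse complement is GTAGGCGCCAG, which matches the template at positions 47–57.
Amplicon spans positions 26–57: 32 bp.

32 bp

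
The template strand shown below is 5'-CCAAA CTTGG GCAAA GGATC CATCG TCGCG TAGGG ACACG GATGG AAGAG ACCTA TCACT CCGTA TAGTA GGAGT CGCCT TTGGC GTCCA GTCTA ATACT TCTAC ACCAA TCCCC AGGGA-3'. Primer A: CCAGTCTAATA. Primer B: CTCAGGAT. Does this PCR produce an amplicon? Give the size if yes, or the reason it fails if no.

No product — primer B has no binding site in the template.

Primer B (CTCAGGAT) does not match the top strand, and its reverse complement ATCCTGAG does not match either.
With no annealing site for primer B, no amplification occurs.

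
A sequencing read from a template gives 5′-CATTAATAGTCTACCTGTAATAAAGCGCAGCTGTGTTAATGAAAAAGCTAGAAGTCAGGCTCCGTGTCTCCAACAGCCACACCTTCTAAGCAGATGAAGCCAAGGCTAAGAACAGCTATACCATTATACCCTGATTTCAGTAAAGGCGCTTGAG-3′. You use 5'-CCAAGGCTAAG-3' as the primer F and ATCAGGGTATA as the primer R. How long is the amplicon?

36 bp

Forward primer CCAAGGCTAAG is found on the top strand at positions 100–110.
Taking the reverse complement of ATCAGGGTATA gives TATACCCTGAT, found at positions 125–135 on the template; the primer anneals here to the top strand with its 3' end pointing upstream.
The product runs from position 100 to position 135, so its length is 135 − 100 + 1 = 36 bp.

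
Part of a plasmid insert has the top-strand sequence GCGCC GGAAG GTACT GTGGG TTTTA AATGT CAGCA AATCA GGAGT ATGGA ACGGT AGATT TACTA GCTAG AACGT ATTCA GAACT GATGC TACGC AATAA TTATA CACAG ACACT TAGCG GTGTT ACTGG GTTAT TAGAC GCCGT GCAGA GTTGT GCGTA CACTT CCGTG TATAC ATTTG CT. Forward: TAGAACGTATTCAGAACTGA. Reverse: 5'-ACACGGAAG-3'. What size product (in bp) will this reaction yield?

104 bp

Scanning the template, TAGAACGTATTCAGAACTGA occurs at positions 68–87; this primer anneals to the bottom strand there with its 3' end pointing downstream.
The reverse primer's reverse complement is CTTCCGTGT, which matches the template at positions 163–171.
Product length = (reverse-primer end) − (forward-primer start) + 1 = 171 − 68 + 1 = 104 bp.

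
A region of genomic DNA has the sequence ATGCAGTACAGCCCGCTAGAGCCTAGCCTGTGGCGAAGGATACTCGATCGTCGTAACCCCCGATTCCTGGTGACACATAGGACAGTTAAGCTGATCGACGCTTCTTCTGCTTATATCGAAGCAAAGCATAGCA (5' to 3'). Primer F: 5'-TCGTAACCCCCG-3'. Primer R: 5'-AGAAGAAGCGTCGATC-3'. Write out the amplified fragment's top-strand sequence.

5'-TCGTAACCCCCGATTCCTGGTGACACATAGGACAGTTAAGCTGATCGACGCTTCTTCT-3'

The forward primer matches the template at positions 51–62.
Taking the reverse complement of AGAAGAAGCGTCGATC gives GATCGACGCTTCTTCT, found at positions 93–108 on the template; the primer anneals here to the top strand with its 3' end pointing upstream.
The product is the template from position 51 through 108 (58 bp).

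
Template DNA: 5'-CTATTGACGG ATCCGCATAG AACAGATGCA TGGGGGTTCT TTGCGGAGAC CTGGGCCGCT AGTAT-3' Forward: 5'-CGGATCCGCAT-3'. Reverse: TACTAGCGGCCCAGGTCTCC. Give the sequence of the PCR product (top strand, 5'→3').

Scanning the template, CGGATCCGCAT occurs at positions 8–18; this primer anneals to the bottom strand there with its 3' end pointing downstream.
Taking the reverse complement of TACTAGCGGCCCAGGTCTCC gives GGAGACCTGGGCCGCTAGTA, found at positions 45–64 on the template; the primer anneals here to the top strand with its 3' end pointing upstream.
The product is the template from position 8 through 64 (57 bp).

5'-CGGATCCGCATAGAACAGATGCATGGGGGTTCTTTGCGGAGACCTGGGCCGCTAGTA-3'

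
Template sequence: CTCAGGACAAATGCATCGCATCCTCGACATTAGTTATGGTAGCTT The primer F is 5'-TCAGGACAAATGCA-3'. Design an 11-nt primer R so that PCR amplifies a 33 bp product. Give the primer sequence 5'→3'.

5'-ACTAATGTCGA-3'

The forward primer binds at positions 2–15, so a 33 bp product ends at position 2 + 33 − 1 = 34.
The reverse primer anneals to the top strand over positions 24–34, i.e. to TCGACATTAGT.
Its sequence written 5'→3' is the reverse complement: ACTAATGTCGA.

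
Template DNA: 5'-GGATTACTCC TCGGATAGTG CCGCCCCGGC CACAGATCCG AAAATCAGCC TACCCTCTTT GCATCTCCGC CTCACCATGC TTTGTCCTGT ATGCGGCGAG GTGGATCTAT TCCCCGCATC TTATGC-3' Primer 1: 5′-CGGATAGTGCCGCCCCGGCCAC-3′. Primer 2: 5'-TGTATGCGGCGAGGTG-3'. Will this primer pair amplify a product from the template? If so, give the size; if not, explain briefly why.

Primer 1 (CGGATAGTGCCGCCCCGGCCAC) matches the top strand at positions 12–33 (3' end points downstream).
Primer 2 (TGTATGCGGCGAGGTG) also matches the top strand directly, at positions 88–103 — its reverse complement CACCTCGCCGCATACA is not present.
Both primers anneal to the bottom strand with 3' ends pointing the same way, so neither can prime synthesis back toward the other.

No product — both primers anneal to the same strand and extend in the same direction.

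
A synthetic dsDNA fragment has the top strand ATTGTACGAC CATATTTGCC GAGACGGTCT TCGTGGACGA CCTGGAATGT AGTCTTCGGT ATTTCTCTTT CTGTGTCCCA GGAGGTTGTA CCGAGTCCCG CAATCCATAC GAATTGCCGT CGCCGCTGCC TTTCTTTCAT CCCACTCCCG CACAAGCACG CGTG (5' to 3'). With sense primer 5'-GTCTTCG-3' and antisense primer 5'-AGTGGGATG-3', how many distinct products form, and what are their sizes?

Two products: 120 bp, 95 bp

The forward primer GTCTTCG matches the top strand at positions 27–33, 52–58.
The reverse primer's reverse complement is CATCCCACT, matching at positions 138–146.
Each forward site pairs with the reverse site to give a product ending at position 146: sizes 120, 95 bp.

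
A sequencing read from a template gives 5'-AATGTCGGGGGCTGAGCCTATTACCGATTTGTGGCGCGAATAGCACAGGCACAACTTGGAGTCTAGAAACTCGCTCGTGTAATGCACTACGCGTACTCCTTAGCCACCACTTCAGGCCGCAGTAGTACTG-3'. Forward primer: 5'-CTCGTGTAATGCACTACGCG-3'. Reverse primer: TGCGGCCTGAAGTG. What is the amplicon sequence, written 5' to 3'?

5'-CTCGTGTAATGCACTACGCGTACTCCTTAGCCACCACTTCAGGCCGCA-3'

The forward primer matches the template at positions 74–93.
The reverse primer's reverse complement is CACTTCAGGCCGCA, which matches the template at positions 108–121.
The product is the template from position 74 through 121 (48 bp).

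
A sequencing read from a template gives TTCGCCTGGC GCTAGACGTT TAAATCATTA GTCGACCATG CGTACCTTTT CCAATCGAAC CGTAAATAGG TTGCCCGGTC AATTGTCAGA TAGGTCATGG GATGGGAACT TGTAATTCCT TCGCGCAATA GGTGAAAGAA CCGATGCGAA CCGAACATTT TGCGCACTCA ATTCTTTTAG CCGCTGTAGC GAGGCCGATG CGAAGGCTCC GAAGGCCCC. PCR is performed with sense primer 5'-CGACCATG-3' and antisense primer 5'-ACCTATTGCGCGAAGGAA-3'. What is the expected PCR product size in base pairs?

101 bp

Scanning the template, CGACCATG occurs at positions 33–40; this primer anneals to the bottom strand there with its 3' end pointing downstream.
The reverse primer's reverse complement is TTCCTTCGCGCAATAGGT, which matches the template at positions 116–133.
The product runs from position 33 to position 133, so its length is 133 − 33 + 1 = 101 bp.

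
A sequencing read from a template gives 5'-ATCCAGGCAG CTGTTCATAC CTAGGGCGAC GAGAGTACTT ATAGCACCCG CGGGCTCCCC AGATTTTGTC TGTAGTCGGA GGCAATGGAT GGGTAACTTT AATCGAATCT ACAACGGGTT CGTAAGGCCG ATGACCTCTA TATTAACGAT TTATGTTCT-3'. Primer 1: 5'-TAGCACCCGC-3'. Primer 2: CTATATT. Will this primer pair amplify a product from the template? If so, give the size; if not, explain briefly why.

Primer 1 (TAGCACCCGC) matches the top strand at positions 42–51 (3' end points downstream).
Primer 2 (CTATATT) also matches the top strand directly, at positions 138–144 — its reverse complement AATATAG is not present.
Both primers anneal to the bottom strand with 3' ends pointing the same way, so neither can prime synthesis back toward the other.

No product — both primers anneal to the same strand and extend in the same direction.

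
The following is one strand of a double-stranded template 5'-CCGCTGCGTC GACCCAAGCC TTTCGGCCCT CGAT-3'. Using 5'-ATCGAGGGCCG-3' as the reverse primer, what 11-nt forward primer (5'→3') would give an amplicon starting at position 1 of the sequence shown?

5'-CCGCTGCGTCG-3'

The reverse primer's reverse complement CGGCCCTCGAT matches the template at positions 24–34; the product starts at position 1.
The forward primer is identical to the top strand over positions 1–11: CCGCTGCGTCG.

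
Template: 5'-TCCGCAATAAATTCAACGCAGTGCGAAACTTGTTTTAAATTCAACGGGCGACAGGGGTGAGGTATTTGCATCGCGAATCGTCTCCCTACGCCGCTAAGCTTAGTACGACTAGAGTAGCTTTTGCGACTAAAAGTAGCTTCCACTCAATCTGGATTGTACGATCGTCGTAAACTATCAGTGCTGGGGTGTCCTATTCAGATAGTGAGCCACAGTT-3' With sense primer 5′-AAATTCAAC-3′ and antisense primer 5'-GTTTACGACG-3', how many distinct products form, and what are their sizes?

The forward primer AAATTCAAC matches the top strand at positions 9–17, 37–45.
The reverse primer's reverse complement is CGTCGTAAAC, matching at positions 163–172.
Each forward site pairs with the reverse site to give a product ending at position 172: sizes 164, 136 bp.

Two products: 164 bp, 136 bp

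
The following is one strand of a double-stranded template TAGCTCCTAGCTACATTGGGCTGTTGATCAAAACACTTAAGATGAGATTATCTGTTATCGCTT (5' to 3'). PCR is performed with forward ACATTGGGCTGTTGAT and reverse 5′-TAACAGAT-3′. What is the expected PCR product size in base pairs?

Scanning the template, ACATTGGGCTGTTGAT occurs at positions 13–28; this primer anneals to the bottom strand there with its 3' end pointing downstream.
The reverse primer's reverse complement is ATCTGTTA, which matches the template at positions 50–57.
Amplicon spans positions 13–57: 45 bp.

45 bp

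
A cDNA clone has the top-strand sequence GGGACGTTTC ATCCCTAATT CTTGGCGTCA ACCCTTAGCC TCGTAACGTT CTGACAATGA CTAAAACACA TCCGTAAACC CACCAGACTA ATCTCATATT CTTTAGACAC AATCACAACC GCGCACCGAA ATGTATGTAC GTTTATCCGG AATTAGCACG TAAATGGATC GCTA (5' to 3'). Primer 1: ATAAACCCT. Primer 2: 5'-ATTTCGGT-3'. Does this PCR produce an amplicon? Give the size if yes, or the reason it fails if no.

No product — primer 1 has no binding site in the template.

Primer 1 (ATAAACCCT) does not match the top strand, and its reverse complement AGGGTTTAT does not match either.
With no annealing site for primer 1, no amplification occurs.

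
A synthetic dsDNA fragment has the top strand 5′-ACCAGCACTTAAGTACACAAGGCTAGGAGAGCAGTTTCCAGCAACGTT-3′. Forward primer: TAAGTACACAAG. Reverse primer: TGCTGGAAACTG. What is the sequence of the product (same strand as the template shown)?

Scanning the template, TAAGTACACAAG occurs at positions 10–21; this primer anneals to the bottom strand there with its 3' end pointing downstream.
The reverse primer's reverse complement is CAGTTTCCAGCA, which matches the template at positions 32–43.
The product is the template from position 10 through 43 (34 bp).

5'-TAAGTACACAAGGCTAGGAGAGCAGTTTCCAGCA-3'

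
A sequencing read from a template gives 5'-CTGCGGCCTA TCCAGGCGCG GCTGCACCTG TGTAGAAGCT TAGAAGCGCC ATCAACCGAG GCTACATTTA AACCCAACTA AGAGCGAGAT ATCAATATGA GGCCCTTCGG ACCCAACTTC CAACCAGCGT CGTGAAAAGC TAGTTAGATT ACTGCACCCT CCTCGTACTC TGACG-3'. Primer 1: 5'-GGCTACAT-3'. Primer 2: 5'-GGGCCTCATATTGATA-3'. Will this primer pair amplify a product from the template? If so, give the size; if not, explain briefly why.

Yes — a 46 bp product.

Primer 1 (GGCTACAT) matches the top strand at positions 60–67; it acts as a forward primer.
Primer 2's reverse complement is TATCAATATGAGGCCC, matching the top strand at positions 90–105; it acts as a reverse primer.
The 3' ends face each other across positions 60–105, giving a 46 bp product.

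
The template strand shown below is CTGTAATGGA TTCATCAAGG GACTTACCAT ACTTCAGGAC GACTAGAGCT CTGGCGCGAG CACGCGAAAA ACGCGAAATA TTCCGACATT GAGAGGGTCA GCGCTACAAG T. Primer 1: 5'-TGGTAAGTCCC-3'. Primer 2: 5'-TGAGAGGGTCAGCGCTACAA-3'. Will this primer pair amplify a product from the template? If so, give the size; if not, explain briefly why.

No product — the primers' 3' ends point away from each other.

Primer 1 (TGGTAAGTCCC) has reverse complement GGGACTTACCA, which matches the top strand at positions 19–29; primer 1 anneals to the top strand there with its 3' end pointing upstream toward position 19.
Primer 2 (TGAGAGGGTCAGCGCTACAA) matches the top strand directly at positions 90–109; it anneals to the bottom strand with its 3' end pointing downstream toward position 109.
The 3' ends diverge (primer 1 extends toward position 1, primer 2 toward position 111), so the primers never converge on a shared product.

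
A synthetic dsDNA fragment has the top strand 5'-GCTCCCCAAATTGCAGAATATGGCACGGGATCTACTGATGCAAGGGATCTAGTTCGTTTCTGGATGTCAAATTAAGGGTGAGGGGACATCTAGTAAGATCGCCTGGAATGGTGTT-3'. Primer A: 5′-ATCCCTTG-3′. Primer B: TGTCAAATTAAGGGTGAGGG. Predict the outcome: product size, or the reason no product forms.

No product — the primers' 3' ends point away from each other.

Primer A (ATCCCTTG) has reverse complement CAAGGGAT, which matches the top strand at positions 41–48; primer A anneals to the top strand there with its 3' end pointing upstream toward position 41.
Primer B (TGTCAAATTAAGGGTGAGGG) matches the top strand directly at positions 65–84; it anneals to the bottom strand with its 3' end pointing downstream toward position 84.
The 3' ends diverge (primer A extends toward position 1, primer B toward position 115), so the primers never converge on a shared product.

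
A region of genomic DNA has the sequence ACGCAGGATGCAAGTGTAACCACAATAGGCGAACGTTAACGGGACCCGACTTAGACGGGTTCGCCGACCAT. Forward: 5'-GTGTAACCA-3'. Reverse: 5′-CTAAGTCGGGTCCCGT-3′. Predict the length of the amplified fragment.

41 bp

Forward primer GTGTAACCA is found on the top strand at positions 14–22.
The reverse primer's reverse complement is ACGGGACCCGACTTAG, which matches the template at positions 39–54.
Product length = (reverse-primer end) − (forward-primer start) + 1 = 54 − 14 + 1 = 41 bp.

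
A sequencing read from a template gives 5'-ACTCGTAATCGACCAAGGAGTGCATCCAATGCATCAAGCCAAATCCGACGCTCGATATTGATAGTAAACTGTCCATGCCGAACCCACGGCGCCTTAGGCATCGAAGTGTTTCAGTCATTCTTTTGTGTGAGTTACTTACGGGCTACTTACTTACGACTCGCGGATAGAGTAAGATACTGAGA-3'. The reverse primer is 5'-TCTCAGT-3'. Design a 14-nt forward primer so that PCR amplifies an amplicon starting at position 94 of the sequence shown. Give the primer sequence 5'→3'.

The reverse primer's reverse complement ACTGAGA matches the template at positions 176–182; the product starts at position 94.
The forward primer is identical to the top strand over positions 94–107: TTAGGCATCGAAGT.

5'-TTAGGCATCGAAGT-3'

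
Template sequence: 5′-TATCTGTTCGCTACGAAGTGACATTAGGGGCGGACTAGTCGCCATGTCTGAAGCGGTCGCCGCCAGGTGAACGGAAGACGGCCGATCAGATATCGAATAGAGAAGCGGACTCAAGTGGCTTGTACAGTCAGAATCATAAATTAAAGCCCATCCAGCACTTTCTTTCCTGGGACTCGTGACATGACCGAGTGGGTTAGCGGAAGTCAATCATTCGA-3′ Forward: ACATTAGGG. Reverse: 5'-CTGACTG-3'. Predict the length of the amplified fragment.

Scanning the template, ACATTAGGG occurs at positions 21–29; this primer anneals to the bottom strand there with its 3' end pointing downstream.
The reverse primer's reverse complement is CAGTCAG, which matches the template at positions 125–131.
Amplicon spans positions 21–131: 111 bp.

111 bp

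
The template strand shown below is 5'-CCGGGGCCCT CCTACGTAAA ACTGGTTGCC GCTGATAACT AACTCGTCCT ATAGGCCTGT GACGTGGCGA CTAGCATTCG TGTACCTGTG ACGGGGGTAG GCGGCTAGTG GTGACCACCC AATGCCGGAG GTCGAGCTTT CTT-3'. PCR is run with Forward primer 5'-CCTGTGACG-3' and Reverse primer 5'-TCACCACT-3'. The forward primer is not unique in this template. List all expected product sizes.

59 bp, 30 bp

The forward primer CCTGTGACG matches the top strand at positions 56–64, 85–93.
The reverse primer's reverse complement is AGTGGTGA, matching at positions 107–114.
Each forward site pairs with the reverse site to give a product ending at position 114: sizes 59, 30 bp.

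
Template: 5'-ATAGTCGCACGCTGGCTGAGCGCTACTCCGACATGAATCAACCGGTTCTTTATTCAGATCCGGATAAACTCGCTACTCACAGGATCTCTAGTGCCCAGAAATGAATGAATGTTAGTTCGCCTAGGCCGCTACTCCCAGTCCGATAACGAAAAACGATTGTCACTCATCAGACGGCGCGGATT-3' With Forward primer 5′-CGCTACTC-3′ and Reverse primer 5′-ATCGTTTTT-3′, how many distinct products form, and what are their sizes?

Three products: 137 bp, 87 bp, 31 bp

The forward primer CGCTACTC matches the top strand at positions 21–28, 71–78, 127–134.
The reverse primer's reverse complement is AAAAACGAT, matching at positions 149–157.
Each forward site pairs with the reverse site to give a product ending at position 157: sizes 137, 87, 31 bp.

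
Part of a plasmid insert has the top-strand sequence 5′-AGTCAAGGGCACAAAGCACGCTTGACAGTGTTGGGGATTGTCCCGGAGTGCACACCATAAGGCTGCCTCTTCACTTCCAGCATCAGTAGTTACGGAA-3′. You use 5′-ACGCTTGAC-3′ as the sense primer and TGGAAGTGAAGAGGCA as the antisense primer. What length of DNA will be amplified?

62 bp

The forward primer matches the template at positions 18–26.
Reverse complement of the reverse primer: TGCCTCTTCACTTCCA. This occurs on the top strand at positions 64–79.
Amplicon spans positions 18–79: 62 bp.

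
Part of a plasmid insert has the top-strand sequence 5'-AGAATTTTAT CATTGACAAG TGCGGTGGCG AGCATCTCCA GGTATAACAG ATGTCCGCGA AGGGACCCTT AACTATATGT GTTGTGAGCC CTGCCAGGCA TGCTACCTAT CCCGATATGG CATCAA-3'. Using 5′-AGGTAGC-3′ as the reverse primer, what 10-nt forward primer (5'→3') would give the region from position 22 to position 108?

5'-GCGGTGGCGA-3'

The reverse primer's reverse complement GCTACCT matches the template at positions 102–108; the product starts at position 22.
The forward primer is identical to the top strand over positions 22–31: GCGGTGGCGA.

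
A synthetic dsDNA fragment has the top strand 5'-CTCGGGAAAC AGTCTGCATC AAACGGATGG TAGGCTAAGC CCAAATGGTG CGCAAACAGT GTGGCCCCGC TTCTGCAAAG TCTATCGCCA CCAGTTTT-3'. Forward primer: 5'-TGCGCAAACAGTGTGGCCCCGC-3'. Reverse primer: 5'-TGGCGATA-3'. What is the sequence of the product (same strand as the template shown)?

5'-TGCGCAAACAGTGTGGCCCCGCTTCTGCAAAGTCTATCGCCA-3'

Forward primer TGCGCAAACAGTGTGGCCCCGC is found on the top strand at positions 49–70.
Taking the reverse complement of TGGCGATA gives TATCGCCA, found at positions 83–90 on the template; the primer anneals here to the top strand with its 3' end pointing upstream.
The product is the template from position 49 through 90 (42 bp).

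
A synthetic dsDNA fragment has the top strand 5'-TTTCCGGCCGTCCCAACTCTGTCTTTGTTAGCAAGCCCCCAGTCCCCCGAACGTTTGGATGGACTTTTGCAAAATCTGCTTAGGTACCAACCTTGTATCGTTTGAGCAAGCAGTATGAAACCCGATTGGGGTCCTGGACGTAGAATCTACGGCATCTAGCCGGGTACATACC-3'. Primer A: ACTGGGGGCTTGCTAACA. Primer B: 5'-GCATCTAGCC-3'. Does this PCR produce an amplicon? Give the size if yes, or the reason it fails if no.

Primer A (ACTGGGGGCTTGCTAACA) has reverse complement TGTTAGCAAGCCCCCAGT, which matches the top strand at positions 26–43; primer A anneals to the top strand there with its 3' end pointing upstream toward position 26.
Primer B (GCATCTAGCC) matches the top strand directly at positions 152–161; it anneals to the bottom strand with its 3' end pointing downstream toward position 161.
The 3' ends diverge (primer A extends toward position 1, primer B toward position 172), so the primers never converge on a shared product.

No product — the primers' 3' ends point away from each other.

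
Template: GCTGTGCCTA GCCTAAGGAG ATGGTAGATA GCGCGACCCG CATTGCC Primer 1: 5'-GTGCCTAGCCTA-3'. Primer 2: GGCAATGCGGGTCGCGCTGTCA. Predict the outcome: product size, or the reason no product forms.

Primer 2 (GGCAATGCGGGTCGCGCTGTCA) does not match the top strand, and its reverse complement TGACAGCGCGACCCGCATTGCC does not match either.
With no annealing site for primer 2, no amplification occurs.

No product — primer 2 has no binding site in the template.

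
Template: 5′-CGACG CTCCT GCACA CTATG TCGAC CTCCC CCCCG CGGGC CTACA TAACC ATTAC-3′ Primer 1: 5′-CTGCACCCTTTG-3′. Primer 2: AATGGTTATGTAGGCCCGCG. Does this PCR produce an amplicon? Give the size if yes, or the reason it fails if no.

Primer 1 (CTGCACCCTTTG) does not match the top strand, and its reverse complement CAAAGGGTGCAG does not match either.
With no annealing site for primer 1, no amplification occurs.

No product — primer 1 has no binding site in the template.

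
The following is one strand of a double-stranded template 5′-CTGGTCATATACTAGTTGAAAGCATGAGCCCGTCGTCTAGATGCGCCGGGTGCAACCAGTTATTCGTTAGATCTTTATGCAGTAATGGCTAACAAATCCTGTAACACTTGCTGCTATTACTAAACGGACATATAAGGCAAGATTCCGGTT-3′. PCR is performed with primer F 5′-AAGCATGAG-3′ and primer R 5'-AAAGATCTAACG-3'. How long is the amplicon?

The forward primer matches the template at positions 20–28.
The reverse primer's reverse complement is CGTTAGATCTTT, which matches the template at positions 65–76.
The product runs from position 20 to position 76, so its length is 76 − 20 + 1 = 57 bp.

57 bp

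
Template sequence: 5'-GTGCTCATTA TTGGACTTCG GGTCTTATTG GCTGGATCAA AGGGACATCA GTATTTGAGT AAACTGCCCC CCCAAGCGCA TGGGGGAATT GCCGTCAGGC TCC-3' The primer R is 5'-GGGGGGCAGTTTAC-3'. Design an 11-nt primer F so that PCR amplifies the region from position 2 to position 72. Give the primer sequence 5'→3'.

5'-TGCTCATTATT-3'

The reverse primer's reverse complement GTAAACTGCCCCCC matches the template at positions 59–72; the product starts at position 2.
The forward primer is identical to the top strand over positions 2–12: TGCTCATTATT.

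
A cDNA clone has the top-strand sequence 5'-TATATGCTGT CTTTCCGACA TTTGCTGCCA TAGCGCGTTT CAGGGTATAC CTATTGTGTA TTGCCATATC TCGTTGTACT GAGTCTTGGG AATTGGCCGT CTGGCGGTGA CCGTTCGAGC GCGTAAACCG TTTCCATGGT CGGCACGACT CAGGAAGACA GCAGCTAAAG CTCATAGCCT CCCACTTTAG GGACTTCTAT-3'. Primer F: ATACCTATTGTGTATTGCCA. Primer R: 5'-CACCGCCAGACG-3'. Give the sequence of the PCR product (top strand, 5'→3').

Scanning the template, ATACCTATTGTGTATTGCCA occurs at positions 47–66; this primer anneals to the bottom strand there with its 3' end pointing downstream.
Reverse complement of the reverse primer: CGTCTGGCGGTG. This occurs on the top strand at positions 98–109.
The product is the template from position 47 through 109 (63 bp).

5'-ATACCTATTGTGTATTGCCATATCTCGTTGTACTGAGTCTTGGGAATTGGCCGTCTGGCGGTG-3'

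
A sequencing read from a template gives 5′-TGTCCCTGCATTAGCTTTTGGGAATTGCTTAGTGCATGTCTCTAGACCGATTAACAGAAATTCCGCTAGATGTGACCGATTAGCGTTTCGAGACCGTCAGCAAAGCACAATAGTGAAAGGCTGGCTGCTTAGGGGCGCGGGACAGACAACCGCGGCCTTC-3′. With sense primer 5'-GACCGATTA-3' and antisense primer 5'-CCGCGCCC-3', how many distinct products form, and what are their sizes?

The forward primer GACCGATTA matches the top strand at positions 45–53, 74–82.
The reverse primer's reverse complement is GGGCGCGG, matching at positions 133–140.
Each forward site pairs with the reverse site to give a product ending at position 140: sizes 96, 67 bp.

Two products: 96 bp, 67 bp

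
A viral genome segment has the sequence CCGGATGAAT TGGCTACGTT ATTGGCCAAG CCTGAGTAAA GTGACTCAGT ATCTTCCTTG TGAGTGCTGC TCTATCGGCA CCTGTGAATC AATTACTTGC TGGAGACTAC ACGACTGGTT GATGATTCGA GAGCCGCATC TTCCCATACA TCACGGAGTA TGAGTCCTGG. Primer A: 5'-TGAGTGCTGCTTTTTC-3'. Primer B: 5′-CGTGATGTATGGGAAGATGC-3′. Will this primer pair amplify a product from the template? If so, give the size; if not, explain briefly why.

Primer A (TGAGTGCTGCTTTTTC) does not match the top strand, and its reverse complement GAAAAAGCAGCACTCA does not match either.
With no annealing site for primer A, no amplification occurs.

No product — primer A has no binding site in the template.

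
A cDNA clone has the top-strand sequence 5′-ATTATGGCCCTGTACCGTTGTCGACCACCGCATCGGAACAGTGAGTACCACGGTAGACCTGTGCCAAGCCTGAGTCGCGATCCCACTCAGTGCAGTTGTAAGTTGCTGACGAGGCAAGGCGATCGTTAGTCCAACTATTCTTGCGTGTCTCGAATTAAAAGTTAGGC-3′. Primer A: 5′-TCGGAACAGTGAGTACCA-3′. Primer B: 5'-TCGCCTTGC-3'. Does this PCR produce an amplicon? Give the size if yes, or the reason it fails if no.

Yes — a 90 bp product.

Primer A (TCGGAACAGTGAGTACCA) matches the top strand at positions 33–50; it acts as a forward primer.
Primer B's reverse complement is GCAAGGCGA, matching the top strand at positions 114–122; it acts as a reverse primer.
The 3' ends face each other across positions 33–122, giving a 90 bp product.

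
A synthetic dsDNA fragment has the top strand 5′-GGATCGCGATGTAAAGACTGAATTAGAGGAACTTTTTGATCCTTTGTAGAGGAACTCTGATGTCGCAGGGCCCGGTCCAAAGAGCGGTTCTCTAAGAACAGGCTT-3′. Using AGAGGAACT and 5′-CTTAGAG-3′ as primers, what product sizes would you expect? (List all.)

72 bp, 49 bp

The forward primer AGAGGAACT matches the top strand at positions 25–33, 48–56.
The reverse primer's reverse complement is CTCTAAG, matching at positions 90–96.
Each forward site pairs with the reverse site to give a product ending at position 96: sizes 72, 49 bp.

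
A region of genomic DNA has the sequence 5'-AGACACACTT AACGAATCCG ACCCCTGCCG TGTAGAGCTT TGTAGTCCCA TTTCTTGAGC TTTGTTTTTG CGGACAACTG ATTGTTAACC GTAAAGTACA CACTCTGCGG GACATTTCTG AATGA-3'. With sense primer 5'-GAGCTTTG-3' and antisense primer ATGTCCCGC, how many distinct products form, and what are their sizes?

The forward primer GAGCTTTG matches the top strand at positions 35–42, 57–64.
The reverse primer's reverse complement is GCGGGACAT, matching at positions 107–115.
Each forward site pairs with the reverse site to give a product ending at position 115: sizes 81, 59 bp.

Two products: 81 bp, 59 bp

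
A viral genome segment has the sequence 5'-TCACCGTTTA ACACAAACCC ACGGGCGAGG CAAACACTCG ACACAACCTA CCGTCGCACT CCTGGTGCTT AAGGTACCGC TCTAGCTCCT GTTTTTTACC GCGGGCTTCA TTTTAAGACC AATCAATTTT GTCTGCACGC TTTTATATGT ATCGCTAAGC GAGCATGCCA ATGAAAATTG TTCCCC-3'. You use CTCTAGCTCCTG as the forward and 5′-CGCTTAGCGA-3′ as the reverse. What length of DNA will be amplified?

Scanning the template, CTCTAGCTCCTG occurs at positions 80–91; this primer anneals to the bottom strand there with its 3' end pointing downstream.
The reverse primer's reverse complement is TCGCTAAGCG, which matches the template at positions 152–161.
Amplicon spans positions 80–161: 82 bp.

82 bp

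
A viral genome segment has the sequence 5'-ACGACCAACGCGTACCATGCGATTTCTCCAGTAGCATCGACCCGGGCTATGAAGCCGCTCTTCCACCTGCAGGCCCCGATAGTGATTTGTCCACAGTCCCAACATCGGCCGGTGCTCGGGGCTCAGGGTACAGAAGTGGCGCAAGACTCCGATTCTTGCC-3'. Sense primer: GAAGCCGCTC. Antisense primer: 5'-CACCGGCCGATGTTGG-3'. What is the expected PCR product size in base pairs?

64 bp

Forward primer GAAGCCGCTC is found on the top strand at positions 51–60.
The reverse primer's reverse complement is CCAACATCGGCCGGTG, which matches the template at positions 99–114.
Product length = (reverse-primer end) − (forward-primer start) + 1 = 114 − 51 + 1 = 64 bp.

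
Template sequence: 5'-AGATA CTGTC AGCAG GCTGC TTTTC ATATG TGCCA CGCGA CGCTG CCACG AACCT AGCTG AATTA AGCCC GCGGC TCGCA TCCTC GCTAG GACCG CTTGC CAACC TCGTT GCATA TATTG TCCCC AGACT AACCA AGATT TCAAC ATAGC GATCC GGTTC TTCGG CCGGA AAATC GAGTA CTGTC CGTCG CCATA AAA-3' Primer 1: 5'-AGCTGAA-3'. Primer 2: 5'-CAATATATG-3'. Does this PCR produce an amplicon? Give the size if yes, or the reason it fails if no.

Primer 1 (AGCTGAA) matches the top strand at positions 56–62; it acts as a forward primer.
Primer 2's reverse complement is CATATATTG, matching the top strand at positions 112–120; it acts as a reverse primer.
The 3' ends face each other across positions 56–120, giving a 65 bp product.

Yes — a 65 bp product.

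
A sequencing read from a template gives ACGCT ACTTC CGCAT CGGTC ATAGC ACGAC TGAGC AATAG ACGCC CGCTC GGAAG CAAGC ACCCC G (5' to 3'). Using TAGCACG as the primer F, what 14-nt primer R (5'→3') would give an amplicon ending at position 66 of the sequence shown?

5'-CGGGGTGCTTGCTT-3'

The forward primer binds at positions 22–28; the product's 3' end on the top strand is position 66.
The reverse primer anneals to the top strand over positions 53–66, i.e. to AAGCAAGCACCCCG.
Its sequence written 5'→3' is the reverse complement: CGGGGTGCTTGCTT.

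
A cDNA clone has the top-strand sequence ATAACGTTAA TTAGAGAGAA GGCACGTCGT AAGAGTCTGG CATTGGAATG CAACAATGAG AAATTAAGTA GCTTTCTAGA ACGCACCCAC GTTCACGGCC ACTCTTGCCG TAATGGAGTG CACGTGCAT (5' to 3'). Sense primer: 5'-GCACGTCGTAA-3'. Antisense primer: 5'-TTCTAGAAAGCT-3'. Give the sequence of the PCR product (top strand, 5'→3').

5'-GCACGTCGTAAGAGTCTGGCATTGGAATGCAACAATGAGAAATTAAGTAGCTTTCTAGAA-3'

Scanning the template, GCACGTCGTAA occurs at positions 22–32; this primer anneals to the bottom strand there with its 3' end pointing downstream.
Reverse complement of the reverse primer: AGCTTTCTAGAA. This occurs on the top strand at positions 70–81.
The product is the template from position 22 through 81 (60 bp).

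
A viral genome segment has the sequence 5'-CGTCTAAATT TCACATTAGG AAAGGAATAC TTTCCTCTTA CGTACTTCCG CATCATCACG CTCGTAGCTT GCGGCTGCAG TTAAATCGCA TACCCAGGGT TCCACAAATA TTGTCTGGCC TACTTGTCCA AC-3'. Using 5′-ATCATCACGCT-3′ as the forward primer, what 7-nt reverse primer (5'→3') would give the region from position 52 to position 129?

The product's 3' end on the top strand is position 129.
The reverse primer anneals to the top strand over positions 123–129, i.e. to CTTGTCC.
Its sequence written 5'→3' is the reverse complement: GGACAAG.

5'-GGACAAG-3'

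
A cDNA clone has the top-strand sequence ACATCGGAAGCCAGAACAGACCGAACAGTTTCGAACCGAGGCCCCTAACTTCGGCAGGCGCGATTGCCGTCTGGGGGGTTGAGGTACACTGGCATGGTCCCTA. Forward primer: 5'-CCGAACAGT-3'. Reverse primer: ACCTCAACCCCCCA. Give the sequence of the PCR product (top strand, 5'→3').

5'-CCGAACAGTTTCGAACCGAGGCCCCTAACTTCGGCAGGCGCGATTGCCGTCTGGGGGGTTGAGGT-3'

Scanning the template, CCGAACAGT occurs at positions 21–29; this primer anneals to the bottom strand there with its 3' end pointing downstream.
Taking the reverse complement of ACCTCAACCCCCCA gives TGGGGGGTTGAGGT, found at positions 72–85 on the template; the primer anneals here to the top strand with its 3' end pointing upstream.
The product is the template from position 21 through 85 (65 bp).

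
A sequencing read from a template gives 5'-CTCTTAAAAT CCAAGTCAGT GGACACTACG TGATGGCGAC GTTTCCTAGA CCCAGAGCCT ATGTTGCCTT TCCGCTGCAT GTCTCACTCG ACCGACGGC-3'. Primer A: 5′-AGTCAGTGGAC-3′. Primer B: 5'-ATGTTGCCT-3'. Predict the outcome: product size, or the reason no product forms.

Primer A (AGTCAGTGGAC) matches the top strand at positions 14–24 (3' end points downstream).
Primer B (ATGTTGCCT) also matches the top strand directly, at positions 61–69 — its reverse complement AGGCAACAT is not present.
Both primers anneal to the bottom strand with 3' ends pointing the same way, so neither can prime synthesis back toward the other.

No product — both primers anneal to the same strand and extend in the same direction.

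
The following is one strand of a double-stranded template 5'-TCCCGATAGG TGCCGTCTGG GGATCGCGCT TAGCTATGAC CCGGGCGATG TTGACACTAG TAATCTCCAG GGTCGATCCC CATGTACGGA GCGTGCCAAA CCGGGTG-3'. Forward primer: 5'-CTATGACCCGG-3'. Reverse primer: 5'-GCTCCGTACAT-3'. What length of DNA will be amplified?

Scanning the template, CTATGACCCGG occurs at positions 34–44; this primer anneals to the bottom strand there with its 3' end pointing downstream.
Reverse complement of the reverse primer: ATGTACGGAGC. This occurs on the top strand at positions 82–92.
Product length = (reverse-primer end) − (forward-primer start) + 1 = 92 − 34 + 1 = 59 bp.

59 bp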